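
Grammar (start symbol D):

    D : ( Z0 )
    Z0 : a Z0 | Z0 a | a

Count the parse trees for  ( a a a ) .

Parse trees for ( a a a ):
  [D ( [Z0 a [Z0 a [Z0 a]]] )]
  [D ( [Z0 a [Z0 [Z0 a] a]] )]
  [D ( [Z0 [Z0 a [Z0 a]] a] )]
  [D ( [Z0 [Z0 [Z0 a] a] a] )]

4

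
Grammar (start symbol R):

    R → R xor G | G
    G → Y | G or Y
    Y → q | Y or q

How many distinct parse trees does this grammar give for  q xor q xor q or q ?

2

Parse trees for q xor q xor q or q:
  [R [R [R [G [Y q]]] xor [G [Y q]]] xor [G [Y [Y q] or q]]]
  [R [R [R [G [Y q]]] xor [G [Y q]]] xor [G [G [Y q]] or [Y q]]]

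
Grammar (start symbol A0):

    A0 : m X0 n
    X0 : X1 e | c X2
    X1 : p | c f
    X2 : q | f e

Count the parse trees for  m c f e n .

Parse trees for m c f e n:
  [A0 m [X0 [X1 c f] e] n]
  [A0 m [X0 c [X2 f e]] n]

2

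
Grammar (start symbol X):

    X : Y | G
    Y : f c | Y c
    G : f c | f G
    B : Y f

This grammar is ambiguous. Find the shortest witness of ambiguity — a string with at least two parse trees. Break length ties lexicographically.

length 2: f c has 2 parse trees

Two derivations of f c:
  X ⇒ Y ⇒ f c
  X ⇒ G ⇒ f c

f c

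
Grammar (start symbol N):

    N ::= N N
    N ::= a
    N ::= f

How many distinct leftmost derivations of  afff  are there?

Parse trees for afff:
  [N [N a] [N [N f] [N [N f] [N f]]]]
  [N [N a] [N [N [N f] [N f]] [N f]]]
  [N [N [N a] [N f]] [N [N f] [N f]]]
  [N [N [N a] [N [N f] [N f]]] [N f]]
  [N [N [N [N a] [N f]] [N f]] [N f]]

5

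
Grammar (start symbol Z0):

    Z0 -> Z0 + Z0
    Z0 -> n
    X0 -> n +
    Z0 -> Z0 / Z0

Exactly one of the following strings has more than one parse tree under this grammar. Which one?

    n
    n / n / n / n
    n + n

n: 1 tree
n / n / n / n: 5 trees
n + n: 1 tree

n / n / n / n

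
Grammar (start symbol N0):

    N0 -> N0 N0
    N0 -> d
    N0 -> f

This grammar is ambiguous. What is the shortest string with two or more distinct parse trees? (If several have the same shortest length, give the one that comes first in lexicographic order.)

d d d

length 1: no string has ≥2 trees
length 2: no string has ≥2 trees
length 3: d d d has 2 parse trees

Two derivations of d d d:
  N0 ⇒ N0 N0 ⇒ N0 N0 N0 ⇒ d N0 N0 ⇒ d d N0 ⇒ d d d
  N0 ⇒ N0 N0 ⇒ d N0 ⇒ d N0 N0 ⇒ d d N0 ⇒ d d d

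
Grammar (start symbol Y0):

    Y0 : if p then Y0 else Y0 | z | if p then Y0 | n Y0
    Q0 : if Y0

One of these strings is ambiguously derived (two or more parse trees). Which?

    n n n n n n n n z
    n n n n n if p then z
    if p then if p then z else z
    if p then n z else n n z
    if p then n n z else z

if p then if p then z else z

n n n n n n n n z: 1 tree
n n n n n if p then z: 1 tree
if p then if p then z else z: 2 trees
if p then n z else n n z: 1 tree
if p then n n z else z: 1 tree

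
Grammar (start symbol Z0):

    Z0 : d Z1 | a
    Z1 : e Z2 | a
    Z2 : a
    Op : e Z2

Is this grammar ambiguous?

Unambiguous

(Op is unreachable from Z0, so its rules don't affect L(Z0).) Restricted to the reachable nonterminals, every rule has the form A → t or A → t B, and no two rules for the same A share a first terminal. The grammar encodes a DFA — one run per string.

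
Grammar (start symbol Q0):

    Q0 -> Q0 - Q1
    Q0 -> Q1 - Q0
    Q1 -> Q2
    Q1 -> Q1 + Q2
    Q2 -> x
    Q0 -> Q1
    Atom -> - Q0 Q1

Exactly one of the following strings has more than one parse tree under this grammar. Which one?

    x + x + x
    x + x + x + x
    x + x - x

x + x + x: 1 tree
x + x + x + x: 1 tree
x + x - x: 2 trees

x + x - x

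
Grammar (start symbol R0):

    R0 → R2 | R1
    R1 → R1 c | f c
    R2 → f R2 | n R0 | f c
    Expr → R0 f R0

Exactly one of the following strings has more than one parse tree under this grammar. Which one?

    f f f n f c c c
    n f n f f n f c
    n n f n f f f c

n f n f f n f c

f f f n f c c c: 1 tree
n f n f f n f c: 2 trees
n n f n f f f c: 1 tree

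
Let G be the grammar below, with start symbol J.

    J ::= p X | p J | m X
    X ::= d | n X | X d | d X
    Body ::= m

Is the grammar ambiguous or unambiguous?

Ambiguous

Witness: m d d

Derivation 1: J ⇒ m X ⇒ m X d ⇒ m d d
Derivation 2: J ⇒ m X ⇒ m d X ⇒ m d d

Two distinct leftmost derivations for the same string.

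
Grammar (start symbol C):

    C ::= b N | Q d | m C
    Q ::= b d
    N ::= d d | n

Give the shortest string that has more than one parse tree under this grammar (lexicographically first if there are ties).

b d d

length 2: no string has ≥2 trees
length 3: b d d has 2 parse trees

Two derivations of b d d:
  C ⇒ b N ⇒ b d d
  C ⇒ Q d ⇒ b d d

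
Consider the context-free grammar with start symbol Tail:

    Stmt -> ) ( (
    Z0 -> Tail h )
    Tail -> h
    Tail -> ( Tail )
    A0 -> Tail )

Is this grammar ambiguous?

Only Tail is reachable from Tail; ignoring the rest: Each string is a nest of matched brackets around a single atom. An opening bracket forces the recursive rule; an atom forces the base rule.

Unambiguous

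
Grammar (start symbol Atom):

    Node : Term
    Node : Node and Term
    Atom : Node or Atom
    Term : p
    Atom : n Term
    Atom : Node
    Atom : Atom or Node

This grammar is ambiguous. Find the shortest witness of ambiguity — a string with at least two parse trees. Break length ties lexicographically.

p or p

length 1: no string has ≥2 trees
length 2: no string has ≥2 trees
length 3: p or p has 2 parse trees

Two derivations of p or p:
  Atom ⇒ Node or Atom ⇒ Term or Atom ⇒ p or Atom ⇒ p or Node ⇒ p or Term ⇒ p or p
  Atom ⇒ Atom or Node ⇒ Node or Node ⇒ Term or Node ⇒ p or Node ⇒ p or Term ⇒ p or p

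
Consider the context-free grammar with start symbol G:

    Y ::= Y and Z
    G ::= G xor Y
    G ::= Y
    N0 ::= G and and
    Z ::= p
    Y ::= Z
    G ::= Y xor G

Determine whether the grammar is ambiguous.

Ambiguous

Witness: p xor p

Derivation 1: G ⇒ G xor Y ⇒ Y xor Y ⇒ Z xor Y ⇒ p xor Y ⇒ p xor Z ⇒ p xor p
Derivation 2: G ⇒ Y xor G ⇒ Z xor G ⇒ p xor G ⇒ p xor Y ⇒ p xor Z ⇒ p xor p

Two distinct leftmost derivations for the same string.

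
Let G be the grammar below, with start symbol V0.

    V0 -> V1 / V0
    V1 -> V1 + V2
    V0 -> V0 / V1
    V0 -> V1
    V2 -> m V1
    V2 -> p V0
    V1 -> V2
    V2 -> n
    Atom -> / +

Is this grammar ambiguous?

Ambiguous

Witness: n / n

Derivation 1: V0 ⇒ V1 / V0 ⇒ V2 / V0 ⇒ n / V0 ⇒ n / V1 ⇒ n / V2 ⇒ n / n
Derivation 2: V0 ⇒ V0 / V1 ⇒ V1 / V1 ⇒ V2 / V1 ⇒ n / V1 ⇒ n / V2 ⇒ n / n

Two distinct leftmost derivations for the same string.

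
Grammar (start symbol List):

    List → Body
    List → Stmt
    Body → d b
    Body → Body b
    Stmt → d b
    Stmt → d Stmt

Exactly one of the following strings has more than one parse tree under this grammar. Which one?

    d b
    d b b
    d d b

d b

d b: 2 trees
d b b: 1 tree
d d b: 1 tree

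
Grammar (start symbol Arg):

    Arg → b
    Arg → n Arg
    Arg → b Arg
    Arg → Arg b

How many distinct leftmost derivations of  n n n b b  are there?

Parse trees for n n n b b:
  [Arg n [Arg n [Arg n [Arg b [Arg b]]]]]
  [Arg n [Arg n [Arg n [Arg [Arg b] b]]]]
  [Arg n [Arg n [Arg [Arg n [Arg b]] b]]]
  [Arg n [Arg [Arg n [Arg n [Arg b]]] b]]
  [Arg [Arg n [Arg n [Arg n [Arg b]]]] b]

5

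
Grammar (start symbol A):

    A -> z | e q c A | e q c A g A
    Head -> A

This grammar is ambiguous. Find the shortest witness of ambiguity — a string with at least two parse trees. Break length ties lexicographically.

e q c e q c z g z

length 1: no string has ≥2 trees
length 4: no string has ≥2 trees
length 6: no string has ≥2 trees
length 7: no string has ≥2 trees
length 9: e q c e q c z g z has 2 parse trees

Two derivations of e q c e q c z g z:
  A ⇒ e q c A ⇒ e q c e q c A g A ⇒ e q c e q c z g A ⇒ e q c e q c z g z
  A ⇒ e q c A g A ⇒ e q c e q c A g A ⇒ e q c e q c z g A ⇒ e q c e q c z g z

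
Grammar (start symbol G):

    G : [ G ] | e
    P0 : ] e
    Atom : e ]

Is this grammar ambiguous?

Unambiguous

Only G is reachable from G; ignoring the rest: L(G) is { openⁿ atom closeⁿ : n ≥ 0 }. The bracket depth fixes n, and the derivation is forced at every step.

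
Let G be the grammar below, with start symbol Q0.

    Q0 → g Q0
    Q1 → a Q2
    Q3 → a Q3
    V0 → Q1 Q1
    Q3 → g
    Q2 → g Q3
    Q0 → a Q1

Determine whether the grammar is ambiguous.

Unambiguous

Only Q0, Q1, Q2, Q3 are reachable from Q0; ignoring the rest: Each reachable nonterminal has at most one production per leading terminal, and all productions are right-linear; the derivation is determined token-by-token.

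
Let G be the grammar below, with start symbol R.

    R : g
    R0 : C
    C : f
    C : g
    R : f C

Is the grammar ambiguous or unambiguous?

(R0 is unreachable from R, so its rules don't affect L(R).) Each reachable nonterminal has at most one production per leading terminal, and all productions are right-linear; the derivation is determined token-by-token.

Unambiguous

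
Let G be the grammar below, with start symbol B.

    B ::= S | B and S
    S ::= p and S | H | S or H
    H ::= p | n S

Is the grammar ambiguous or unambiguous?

Witness: p and p

Derivation 1: B ⇒ S ⇒ p and S ⇒ p and H ⇒ p and p
Derivation 2: B ⇒ B and S ⇒ S and S ⇒ H and S ⇒ p and S ⇒ p and H ⇒ p and p

Two distinct leftmost derivations for the same string.

Ambiguous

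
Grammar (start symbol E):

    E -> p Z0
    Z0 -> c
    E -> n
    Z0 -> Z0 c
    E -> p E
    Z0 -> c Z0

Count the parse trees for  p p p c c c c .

8

Parse trees for p p p c c c c:
  [E p [E p [E p [Z0 [Z0 [Z0 [Z0 c] c] c] c]]]]
  [E p [E p [E p [Z0 [Z0 [Z0 c [Z0 c]] c] c]]]]
  [E p [E p [E p [Z0 [Z0 c [Z0 [Z0 c] c]] c]]]]
  [E p [E p [E p [Z0 [Z0 c [Z0 c [Z0 c]]] c]]]]
  [E p [E p [E p [Z0 c [Z0 [Z0 [Z0 c] c] c]]]]]
  [E p [E p [E p [Z0 c [Z0 [Z0 c [Z0 c]] c]]]]]
  [E p [E p [E p [Z0 c [Z0 c [Z0 [Z0 c] c]]]]]]
  [E p [E p [E p [Z0 c [Z0 c [Z0 c [Z0 c]]]]]]]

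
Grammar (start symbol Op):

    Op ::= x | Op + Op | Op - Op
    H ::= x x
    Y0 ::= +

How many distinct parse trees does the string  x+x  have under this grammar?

1

Parse trees for x+x:
  [Op [Op x] + [Op x]]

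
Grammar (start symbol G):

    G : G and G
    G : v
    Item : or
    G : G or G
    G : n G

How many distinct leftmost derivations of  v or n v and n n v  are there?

Parse trees for v or n v and n n v:
  [G [G [G v] or [G n [G v]]] and [G n [G n [G v]]]]
  [G [G v] or [G [G n [G v]] and [G n [G n [G v]]]]]
  [G [G v] or [G n [G [G v] and [G n [G n [G v]]]]]]

3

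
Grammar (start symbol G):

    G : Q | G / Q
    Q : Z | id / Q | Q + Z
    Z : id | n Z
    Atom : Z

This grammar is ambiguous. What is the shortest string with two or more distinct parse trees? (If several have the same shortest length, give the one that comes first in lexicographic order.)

length 1: no string has ≥2 trees
length 2: no string has ≥2 trees
length 3: id / id has 2 parse trees

Two derivations of id / id:
  G ⇒ Q ⇒ id / Q ⇒ id / Z ⇒ id / id
  G ⇒ G / Q ⇒ Q / Q ⇒ Z / Q ⇒ id / Q ⇒ id / Z ⇒ id / id

id / id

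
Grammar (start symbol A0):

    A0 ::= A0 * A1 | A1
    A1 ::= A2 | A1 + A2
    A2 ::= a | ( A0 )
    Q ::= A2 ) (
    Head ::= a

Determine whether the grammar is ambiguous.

Unambiguous

Only A0, A1, A2 are reachable from A0; ignoring the rest: This is a standard precedence ladder (A0 over A1 over A2), with each level left-recursive on its own operator ('*' at A0, '+' at A1). That structure is LR(1), hence unambiguous.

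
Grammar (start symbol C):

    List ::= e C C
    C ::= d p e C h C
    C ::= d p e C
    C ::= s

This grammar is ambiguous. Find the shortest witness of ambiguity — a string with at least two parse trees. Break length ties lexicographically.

length 1: no string has ≥2 trees
length 4: no string has ≥2 trees
length 6: no string has ≥2 trees
length 7: no string has ≥2 trees
length 9: d p e d p e s h s has 2 parse trees

Two derivations of d p e d p e s h s:
  C ⇒ d p e C h C ⇒ d p e d p e C h C ⇒ d p e d p e s h C ⇒ d p e d p e s h s
  C ⇒ d p e C ⇒ d p e d p e C h C ⇒ d p e d p e s h C ⇒ d p e d p e s h s

d p e d p e s h s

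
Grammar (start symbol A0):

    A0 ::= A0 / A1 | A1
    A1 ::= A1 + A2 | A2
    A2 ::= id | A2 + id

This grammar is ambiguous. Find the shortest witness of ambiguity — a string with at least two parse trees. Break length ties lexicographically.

id + id

length 1: no string has ≥2 trees
length 3: id + id has 2 parse trees

Two derivations of id + id:
  A0 ⇒ A1 ⇒ A1 + A2 ⇒ A2 + A2 ⇒ id + A2 ⇒ id + id
  A0 ⇒ A1 ⇒ A2 ⇒ A2 + id ⇒ id + id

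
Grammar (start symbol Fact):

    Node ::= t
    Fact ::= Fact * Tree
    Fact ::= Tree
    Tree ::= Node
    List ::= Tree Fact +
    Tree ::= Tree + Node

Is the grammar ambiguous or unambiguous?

(List is unreachable from Fact, so its rules don't affect L(Fact).) Fact → Fact * Tree | Tree  ;  Tree → Tree + Node | Node  — a left-associative chain with Node at the bottom. Each string factors uniquely by precedence.

Unambiguous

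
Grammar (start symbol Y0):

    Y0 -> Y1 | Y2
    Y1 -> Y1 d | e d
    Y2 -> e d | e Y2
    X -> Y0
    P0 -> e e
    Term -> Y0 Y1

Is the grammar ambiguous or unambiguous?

Ambiguous

Witness: e d

Derivation 1: Y0 ⇒ Y1 ⇒ e d
Derivation 2: Y0 ⇒ Y2 ⇒ e d

Two distinct leftmost derivations for the same string.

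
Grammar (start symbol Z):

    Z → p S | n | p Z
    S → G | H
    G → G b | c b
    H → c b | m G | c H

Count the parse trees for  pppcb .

Parse trees for pppcb:
  [Z p [Z p [Z p [S [G c b]]]]]
  [Z p [Z p [Z p [S [H c b]]]]]

2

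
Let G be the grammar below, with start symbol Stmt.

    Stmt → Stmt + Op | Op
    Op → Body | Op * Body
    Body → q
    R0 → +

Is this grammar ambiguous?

Only Stmt, Op, Body are reachable from Stmt; ignoring the rest: The grammar is stratified — Stmt handles '+' (left-recursive), Op handles '*', Body atoms. Each operator has a fixed associativity and precedence level, so every string has one parse.

Unambiguous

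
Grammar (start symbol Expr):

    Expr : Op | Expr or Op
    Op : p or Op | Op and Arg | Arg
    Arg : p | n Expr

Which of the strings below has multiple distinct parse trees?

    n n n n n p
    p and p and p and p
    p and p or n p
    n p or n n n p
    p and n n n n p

n p or n n n p

n n n n n p: 1 tree
p and p and p and p: 1 tree
p and p or n p: 1 tree
n p or n n n p: 3 trees
p and n n n n p: 1 tree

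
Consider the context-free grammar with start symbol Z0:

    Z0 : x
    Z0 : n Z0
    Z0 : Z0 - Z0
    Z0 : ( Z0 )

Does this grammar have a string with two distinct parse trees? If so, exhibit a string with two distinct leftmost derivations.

Ambiguous

Witness: n x - x

Derivation 1: Z0 ⇒ n Z0 ⇒ n Z0 - Z0 ⇒ n x - Z0 ⇒ n x - x
Derivation 2: Z0 ⇒ Z0 - Z0 ⇒ n Z0 - Z0 ⇒ n x - Z0 ⇒ n x - x

Two distinct leftmost derivations for the same string.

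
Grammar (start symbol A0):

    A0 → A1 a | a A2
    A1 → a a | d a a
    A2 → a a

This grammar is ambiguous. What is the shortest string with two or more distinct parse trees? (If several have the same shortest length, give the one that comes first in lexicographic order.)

a a a

length 3: a a a has 2 parse trees

Two derivations of a a a:
  A0 ⇒ A1 a ⇒ a a a
  A0 ⇒ a A2 ⇒ a a a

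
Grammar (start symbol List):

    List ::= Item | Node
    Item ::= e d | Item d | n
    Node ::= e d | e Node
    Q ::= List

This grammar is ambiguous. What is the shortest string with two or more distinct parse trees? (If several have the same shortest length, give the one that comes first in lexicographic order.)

length 1: no string has ≥2 trees
length 2: e d has 2 parse trees

Two derivations of e d:
  List ⇒ Item ⇒ e d
  List ⇒ Node ⇒ e d

e d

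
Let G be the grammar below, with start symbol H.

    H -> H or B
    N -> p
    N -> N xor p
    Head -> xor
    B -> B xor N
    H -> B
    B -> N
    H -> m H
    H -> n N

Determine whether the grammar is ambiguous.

Ambiguous

Witness: p xor p

Derivation 1: H ⇒ B ⇒ B xor N ⇒ N xor N ⇒ p xor N ⇒ p xor p
Derivation 2: H ⇒ B ⇒ N ⇒ N xor p ⇒ p xor p

Two distinct leftmost derivations for the same string.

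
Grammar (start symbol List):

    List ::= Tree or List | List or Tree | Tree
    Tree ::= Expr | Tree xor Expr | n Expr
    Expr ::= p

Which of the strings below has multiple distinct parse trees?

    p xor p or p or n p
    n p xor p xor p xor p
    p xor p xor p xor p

p xor p or p or n p: 4 trees
n p xor p xor p xor p: 1 tree
p xor p xor p xor p: 1 tree

p xor p or p or n p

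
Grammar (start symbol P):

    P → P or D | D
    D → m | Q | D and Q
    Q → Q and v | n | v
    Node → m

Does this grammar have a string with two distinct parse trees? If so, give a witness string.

Witness: n and v

Derivation 1: P ⇒ D ⇒ Q ⇒ Q and v ⇒ n and v
Derivation 2: P ⇒ D ⇒ D and Q ⇒ Q and Q ⇒ n and Q ⇒ n and v

Two distinct leftmost derivations for the same string.

Ambiguous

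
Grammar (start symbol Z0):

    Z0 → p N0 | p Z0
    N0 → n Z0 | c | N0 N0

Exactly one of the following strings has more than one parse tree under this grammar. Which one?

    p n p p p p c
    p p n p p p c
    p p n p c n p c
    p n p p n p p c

p p n p c n p c

p n p p p p c: 1 tree
p p n p p p c: 1 tree
p p n p c n p c: 2 trees
p n p p n p p c: 1 tree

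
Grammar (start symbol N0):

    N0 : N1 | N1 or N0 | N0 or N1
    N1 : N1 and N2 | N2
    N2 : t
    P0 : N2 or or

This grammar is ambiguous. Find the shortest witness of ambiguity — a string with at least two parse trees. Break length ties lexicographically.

length 1: no string has ≥2 trees
length 3: t or t has 2 parse trees

Two derivations of t or t:
  N0 ⇒ N1 or N0 ⇒ N2 or N0 ⇒ t or N0 ⇒ t or N1 ⇒ t or N2 ⇒ t or t
  N0 ⇒ N0 or N1 ⇒ N1 or N1 ⇒ N2 or N1 ⇒ t or N1 ⇒ t or N2 ⇒ t or t

t or t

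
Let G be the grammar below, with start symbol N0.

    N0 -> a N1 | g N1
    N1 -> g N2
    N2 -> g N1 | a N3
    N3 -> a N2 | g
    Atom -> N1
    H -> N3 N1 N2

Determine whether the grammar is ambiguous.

Unambiguous

(Atom, H are unreachable from N0, so their rules don't affect L(N0).) Each reachable nonterminal has at most one production per leading terminal, and all productions are right-linear; the derivation is determined token-by-token.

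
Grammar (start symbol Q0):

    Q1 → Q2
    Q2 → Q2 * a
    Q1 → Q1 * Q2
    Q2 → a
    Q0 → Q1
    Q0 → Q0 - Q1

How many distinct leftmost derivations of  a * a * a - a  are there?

4

Parse trees for a * a * a - a:
  [Q0 [Q0 [Q1 [Q2 [Q2 [Q2 a] * a] * a]]] - [Q1 [Q2 a]]]
  [Q0 [Q0 [Q1 [Q1 [Q2 a]] * [Q2 [Q2 a] * a]]] - [Q1 [Q2 a]]]
  [Q0 [Q0 [Q1 [Q1 [Q2 [Q2 a] * a]] * [Q2 a]]] - [Q1 [Q2 a]]]
  [Q0 [Q0 [Q1 [Q1 [Q1 [Q2 a]] * [Q2 a]] * [Q2 a]]] - [Q1 [Q2 a]]]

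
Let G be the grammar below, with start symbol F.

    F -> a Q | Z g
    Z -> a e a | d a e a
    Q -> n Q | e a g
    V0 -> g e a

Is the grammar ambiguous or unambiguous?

Ambiguous

Witness: a e a g

Derivation 1: F ⇒ a Q ⇒ a e a g
Derivation 2: F ⇒ Z g ⇒ a e a g

Two distinct leftmost derivations for the same string.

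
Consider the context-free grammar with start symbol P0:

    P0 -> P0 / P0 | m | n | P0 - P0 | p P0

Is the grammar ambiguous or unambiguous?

Ambiguous

Witness: p m - m

Derivation 1: P0 ⇒ P0 - P0 ⇒ p P0 - P0 ⇒ p m - P0 ⇒ p m - m
Derivation 2: P0 ⇒ p P0 ⇒ p P0 - P0 ⇒ p m - P0 ⇒ p m - m

Two distinct leftmost derivations for the same string.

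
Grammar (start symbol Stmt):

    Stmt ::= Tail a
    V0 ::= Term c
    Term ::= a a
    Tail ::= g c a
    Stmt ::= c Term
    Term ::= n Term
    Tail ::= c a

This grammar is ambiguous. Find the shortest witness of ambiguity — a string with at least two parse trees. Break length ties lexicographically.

c a a

length 3: c a a has 2 parse trees

Two derivations of c a a:
  Stmt ⇒ Tail a ⇒ c a a
  Stmt ⇒ c Term ⇒ c a a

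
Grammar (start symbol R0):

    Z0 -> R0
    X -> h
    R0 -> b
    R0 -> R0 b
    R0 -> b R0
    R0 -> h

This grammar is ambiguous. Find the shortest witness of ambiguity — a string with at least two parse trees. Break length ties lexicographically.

length 1: no string has ≥2 trees
length 2: b b has 2 parse trees

Two derivations of b b:
  R0 ⇒ R0 b ⇒ b b
  R0 ⇒ b R0 ⇒ b b

b b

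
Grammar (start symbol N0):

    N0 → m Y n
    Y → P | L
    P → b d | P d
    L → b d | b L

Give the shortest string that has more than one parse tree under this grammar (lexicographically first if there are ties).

m b d n

length 4: m b d n has 2 parse trees

Two derivations of m b d n:
  N0 ⇒ m Y n ⇒ m P n ⇒ m b d n
  N0 ⇒ m Y n ⇒ m L n ⇒ m b d n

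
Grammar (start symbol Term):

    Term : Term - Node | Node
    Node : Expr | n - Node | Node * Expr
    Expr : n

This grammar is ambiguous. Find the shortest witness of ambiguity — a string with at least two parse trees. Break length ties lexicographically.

length 1: no string has ≥2 trees
length 3: n - n has 2 parse trees

Two derivations of n - n:
  Term ⇒ Term - Node ⇒ Node - Node ⇒ Expr - Node ⇒ n - Node ⇒ n - Expr ⇒ n - n
  Term ⇒ Node ⇒ n - Node ⇒ n - Expr ⇒ n - n

n - n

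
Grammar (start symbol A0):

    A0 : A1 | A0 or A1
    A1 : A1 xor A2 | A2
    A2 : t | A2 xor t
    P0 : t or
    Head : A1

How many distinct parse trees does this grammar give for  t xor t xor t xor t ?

8

Parse trees for t xor t xor t xor t:
  [A0 [A1 [A1 [A2 t]] xor [A2 [A2 [A2 t] xor t] xor t]]]
  [A0 [A1 [A1 [A1 [A2 t]] xor [A2 t]] xor [A2 [A2 t] xor t]]]
  [A0 [A1 [A1 [A2 [A2 t] xor t]] xor [A2 [A2 t] xor t]]]
  [A0 [A1 [A1 [A1 [A2 t]] xor [A2 [A2 t] xor t]] xor [A2 t]]]
  [A0 [A1 [A1 [A1 [A1 [A2 t]] xor [A2 t]] xor [A2 t]] xor [A2 t]]]
  [A0 [A1 [A1 [A1 [A2 [A2 t] xor t]] xor [A2 t]] xor [A2 t]]]
  [A0 [A1 [A1 [A2 [A2 [A2 t] xor t] xor t]] xor [A2 t]]]
  [A0 [A1 [A2 [A2 [A2 [A2 t] xor t] xor t] xor t]]]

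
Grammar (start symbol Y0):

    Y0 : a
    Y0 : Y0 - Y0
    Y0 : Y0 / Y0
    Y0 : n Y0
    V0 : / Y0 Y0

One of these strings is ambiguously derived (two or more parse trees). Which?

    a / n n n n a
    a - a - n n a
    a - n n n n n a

a - a - n n a

a / n n n n a: 1 tree
a - a - n n a: 2 trees
a - n n n n n a: 1 tree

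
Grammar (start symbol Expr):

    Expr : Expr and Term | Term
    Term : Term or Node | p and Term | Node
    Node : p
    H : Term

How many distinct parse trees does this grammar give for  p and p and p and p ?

Parse trees for p and p and p and p:
  [Expr [Expr [Term [Node p]]] and [Term p and [Term p and [Term [Node p]]]]]
  [Expr [Expr [Expr [Term [Node p]]] and [Term [Node p]]] and [Term p and [Term [Node p]]]]
  [Expr [Expr [Term p and [Term [Node p]]]] and [Term p and [Term [Node p]]]]
  [Expr [Expr [Expr [Term [Node p]]] and [Term p and [Term [Node p]]]] and [Term [Node p]]]
  [Expr [Expr [Expr [Expr [Term [Node p]]] and [Term [Node p]]] and [Term [Node p]]] and [Term [Node p]]]
  [Expr [Expr [Expr [Term p and [Term [Node p]]]] and [Term [Node p]]] and [Term [Node p]]]
  [Expr [Expr [Term p and [Term p and [Term [Node p]]]]] and [Term [Node p]]]
  [Expr [Term p and [Term p and [Term p and [Term [Node p]]]]]]

8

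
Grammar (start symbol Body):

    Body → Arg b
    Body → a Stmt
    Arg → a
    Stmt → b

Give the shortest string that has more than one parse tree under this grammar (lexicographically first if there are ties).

length 2: a b has 2 parse trees

Two derivations of a b:
  Body ⇒ Arg b ⇒ a b
  Body ⇒ a Stmt ⇒ a b

a b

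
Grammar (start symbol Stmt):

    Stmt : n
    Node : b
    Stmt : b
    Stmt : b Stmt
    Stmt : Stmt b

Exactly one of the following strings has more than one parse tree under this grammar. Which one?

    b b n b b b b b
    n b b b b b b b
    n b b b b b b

b b n b b b b b: 21 trees
n b b b b b b b: 1 tree
n b b b b b b: 1 tree

b b n b b b b b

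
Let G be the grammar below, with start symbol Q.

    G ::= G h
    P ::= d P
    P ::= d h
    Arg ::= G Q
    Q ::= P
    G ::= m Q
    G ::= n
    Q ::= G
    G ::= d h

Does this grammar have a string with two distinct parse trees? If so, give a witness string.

Witness: d h

Derivation 1: Q ⇒ P ⇒ d h
Derivation 2: Q ⇒ G ⇒ d h

Two distinct leftmost derivations for the same string.

Ambiguous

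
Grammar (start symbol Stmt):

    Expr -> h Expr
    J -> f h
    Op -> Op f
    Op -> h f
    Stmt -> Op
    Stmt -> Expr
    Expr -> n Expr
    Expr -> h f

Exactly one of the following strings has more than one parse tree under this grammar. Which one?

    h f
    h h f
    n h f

h f

h f: 2 trees
h h f: 1 tree
n h f: 1 tree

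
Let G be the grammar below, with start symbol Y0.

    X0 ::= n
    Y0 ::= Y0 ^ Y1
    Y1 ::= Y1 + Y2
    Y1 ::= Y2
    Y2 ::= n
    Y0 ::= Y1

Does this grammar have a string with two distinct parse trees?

(X0 is unreachable from Y0, so its rules don't affect L(Y0).) This is a standard precedence ladder (Y0 over Y1 over Y2), with each level left-recursive on its own operator ('^' at Y0, '+' at Y1). That structure is LR(1), hence unambiguous.

Unambiguous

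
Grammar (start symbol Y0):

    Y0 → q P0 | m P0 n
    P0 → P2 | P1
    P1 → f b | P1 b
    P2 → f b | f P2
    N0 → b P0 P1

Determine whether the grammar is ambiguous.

Ambiguous

Witness: q f b

Derivation 1: Y0 ⇒ q P0 ⇒ q P2 ⇒ q f b
Derivation 2: Y0 ⇒ q P0 ⇒ q P1 ⇒ q f b

Two distinct leftmost derivations for the same string.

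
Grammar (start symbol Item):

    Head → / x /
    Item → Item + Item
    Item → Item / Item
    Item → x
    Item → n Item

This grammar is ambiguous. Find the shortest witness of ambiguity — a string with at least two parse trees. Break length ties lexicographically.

length 1: no string has ≥2 trees
length 2: no string has ≥2 trees
length 3: no string has ≥2 trees
length 4: n x + x has 2 parse trees

Two derivations of n x + x:
  Item ⇒ Item + Item ⇒ n Item + Item ⇒ n x + Item ⇒ n x + x
  Item ⇒ n Item ⇒ n Item + Item ⇒ n x + Item ⇒ n x + x

n x + x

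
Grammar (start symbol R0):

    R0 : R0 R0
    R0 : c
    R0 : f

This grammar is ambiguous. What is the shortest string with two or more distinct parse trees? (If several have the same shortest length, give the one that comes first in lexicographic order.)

length 1: no string has ≥2 trees
length 2: no string has ≥2 trees
length 3: c c c has 2 parse trees

Two derivations of c c c:
  R0 ⇒ R0 R0 ⇒ R0 R0 R0 ⇒ c R0 R0 ⇒ c c R0 ⇒ c c c
  R0 ⇒ R0 R0 ⇒ c R0 ⇒ c R0 R0 ⇒ c c R0 ⇒ c c c

c c c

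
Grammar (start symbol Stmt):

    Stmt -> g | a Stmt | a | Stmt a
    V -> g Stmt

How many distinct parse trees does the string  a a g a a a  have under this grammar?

10

Parse trees for a a g a a a (showing first 6 of 10):
  [Stmt a [Stmt a [Stmt [Stmt [Stmt [Stmt g] a] a] a]]]
  [Stmt a [Stmt [Stmt a [Stmt [Stmt [Stmt g] a] a]] a]]
  [Stmt a [Stmt [Stmt [Stmt a [Stmt [Stmt g] a]] a] a]]
  [Stmt a [Stmt [Stmt [Stmt [Stmt a [Stmt g]] a] a] a]]
  [Stmt [Stmt a [Stmt a [Stmt [Stmt [Stmt g] a] a]]] a]
  [Stmt [Stmt a [Stmt [Stmt a [Stmt [Stmt g] a]] a]] a]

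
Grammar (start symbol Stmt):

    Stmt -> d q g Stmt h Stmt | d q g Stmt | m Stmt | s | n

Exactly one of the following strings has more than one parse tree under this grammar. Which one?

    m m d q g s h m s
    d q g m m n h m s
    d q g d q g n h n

m m d q g s h m s: 1 tree
d q g m m n h m s: 1 tree
d q g d q g n h n: 2 trees

d q g d q g n h n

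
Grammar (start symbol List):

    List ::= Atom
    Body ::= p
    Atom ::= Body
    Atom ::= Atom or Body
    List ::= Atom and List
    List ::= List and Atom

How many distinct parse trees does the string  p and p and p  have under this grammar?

Parse trees for p and p and p:
  [List [Atom [Body p]] and [List [Atom [Body p]] and [List [Atom [Body p]]]]]
  [List [Atom [Body p]] and [List [List [Atom [Body p]]] and [Atom [Body p]]]]
  [List [List [Atom [Body p]] and [List [Atom [Body p]]]] and [Atom [Body p]]]
  [List [List [List [Atom [Body p]]] and [Atom [Body p]]] and [Atom [Body p]]]

4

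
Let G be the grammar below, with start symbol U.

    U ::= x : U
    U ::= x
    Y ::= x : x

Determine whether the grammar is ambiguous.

Unambiguous

Only U is reachable from U; ignoring the rest: Right-recursive list with a separator: after each atom, whether the separator follows determines the rule. One parse per string.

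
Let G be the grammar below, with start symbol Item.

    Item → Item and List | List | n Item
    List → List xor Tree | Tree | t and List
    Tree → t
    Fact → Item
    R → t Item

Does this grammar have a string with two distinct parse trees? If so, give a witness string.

Witness: t and t

Derivation 1: Item ⇒ Item and List ⇒ List and List ⇒ Tree and List ⇒ t and List ⇒ t and Tree ⇒ t and t
Derivation 2: Item ⇒ List ⇒ t and List ⇒ t and Tree ⇒ t and t

Two distinct leftmost derivations for the same string.

Ambiguous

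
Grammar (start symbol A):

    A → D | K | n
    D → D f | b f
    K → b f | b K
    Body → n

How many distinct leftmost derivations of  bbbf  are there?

Parse trees for bbbf:
  [A [K b [K b [K b f]]]]

1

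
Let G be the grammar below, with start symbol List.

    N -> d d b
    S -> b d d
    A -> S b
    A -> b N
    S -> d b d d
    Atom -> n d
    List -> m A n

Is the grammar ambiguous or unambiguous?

Witness: m b d d b n

Derivation 1: List ⇒ m A n ⇒ m S b n ⇒ m b d d b n
Derivation 2: List ⇒ m A n ⇒ m b N n ⇒ m b d d b n

Two distinct leftmost derivations for the same string.

Ambiguous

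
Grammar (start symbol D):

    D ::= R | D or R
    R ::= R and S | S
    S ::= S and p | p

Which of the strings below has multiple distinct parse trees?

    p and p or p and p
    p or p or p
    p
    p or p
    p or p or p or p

p and p or p and p

p and p or p and p: 4 trees
p or p or p: 1 tree
p: 1 tree
p or p: 1 tree
p or p or p or p: 1 tree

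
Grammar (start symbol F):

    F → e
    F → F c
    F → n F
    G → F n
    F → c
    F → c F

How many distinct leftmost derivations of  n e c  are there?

Parse trees for n e c:
  [F [F n [F e]] c]
  [F n [F [F e] c]]

2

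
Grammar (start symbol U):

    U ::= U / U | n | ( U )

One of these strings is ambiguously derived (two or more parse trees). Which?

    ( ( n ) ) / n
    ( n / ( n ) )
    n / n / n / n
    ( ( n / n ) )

( ( n ) ) / n: 1 tree
( n / ( n ) ): 1 tree
n / n / n / n: 5 trees
( ( n / n ) ): 1 tree

n / n / n / n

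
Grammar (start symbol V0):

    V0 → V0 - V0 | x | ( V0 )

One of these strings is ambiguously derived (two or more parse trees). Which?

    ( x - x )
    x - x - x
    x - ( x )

x - x - x

( x - x ): 1 tree
x - x - x: 2 trees
x - ( x ): 1 tree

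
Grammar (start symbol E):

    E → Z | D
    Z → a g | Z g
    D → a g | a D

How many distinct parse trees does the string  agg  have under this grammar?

Parse trees for agg:
  [E [Z [Z a g] g]]

1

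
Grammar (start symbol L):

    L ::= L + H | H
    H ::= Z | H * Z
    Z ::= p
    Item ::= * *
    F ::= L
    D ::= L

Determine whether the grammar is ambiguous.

Unambiguous

Only L, H, Z are reachable from L; ignoring the rest: This is a standard precedence ladder (L over H over Z), with each level left-recursive on its own operator ('+' at L, '*' at H). That structure is LR(1), hence unambiguous.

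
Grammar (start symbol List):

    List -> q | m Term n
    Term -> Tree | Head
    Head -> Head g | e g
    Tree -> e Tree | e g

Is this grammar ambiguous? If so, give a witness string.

Witness: m e g n

Derivation 1: List ⇒ m Term n ⇒ m Tree n ⇒ m e g n
Derivation 2: List ⇒ m Term n ⇒ m Head n ⇒ m e g n

Two distinct leftmost derivations for the same string.

Ambiguous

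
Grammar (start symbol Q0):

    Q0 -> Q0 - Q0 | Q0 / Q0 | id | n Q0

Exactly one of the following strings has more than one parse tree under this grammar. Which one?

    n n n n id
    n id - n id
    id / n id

n n n n id: 1 tree
n id - n id: 2 trees
id / n id: 1 tree

n id - n id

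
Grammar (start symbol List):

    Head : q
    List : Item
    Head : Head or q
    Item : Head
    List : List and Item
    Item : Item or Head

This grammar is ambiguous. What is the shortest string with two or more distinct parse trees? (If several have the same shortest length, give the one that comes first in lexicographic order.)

q or q

length 1: no string has ≥2 trees
length 3: q or q has 2 parse trees

Two derivations of q or q:
  List ⇒ Item ⇒ Head ⇒ Head or q ⇒ q or q
  List ⇒ Item ⇒ Item or Head ⇒ Head or Head ⇒ q or Head ⇒ q or q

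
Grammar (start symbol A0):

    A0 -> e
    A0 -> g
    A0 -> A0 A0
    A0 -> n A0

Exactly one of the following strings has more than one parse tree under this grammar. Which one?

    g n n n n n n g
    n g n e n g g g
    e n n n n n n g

n g n e n g g g

g n n n n n n g: 1 tree
n g n e n g g g: 113 trees
e n n n n n n g: 1 tree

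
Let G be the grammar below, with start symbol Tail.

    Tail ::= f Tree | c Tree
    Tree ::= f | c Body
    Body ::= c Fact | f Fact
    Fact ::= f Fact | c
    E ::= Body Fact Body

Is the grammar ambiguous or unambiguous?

Unambiguous

(E is unreachable from Tail, so its rules don't affect L(Tail).) Restricted to the reachable nonterminals, every rule has the form A → t or A → t B, and no two rules for the same A share a first terminal. The grammar encodes a DFA — one run per string.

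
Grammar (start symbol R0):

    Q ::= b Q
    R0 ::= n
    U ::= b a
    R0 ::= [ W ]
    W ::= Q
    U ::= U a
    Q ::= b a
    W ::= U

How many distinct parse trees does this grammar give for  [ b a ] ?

Parse trees for [ b a ]:
  [R0 [ [W [Q b a]] ]]
  [R0 [ [W [U b a]] ]]

2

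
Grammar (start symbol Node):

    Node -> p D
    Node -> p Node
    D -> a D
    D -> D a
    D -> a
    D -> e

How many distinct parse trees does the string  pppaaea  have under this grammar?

Parse trees for pppaaea:
  [Node p [Node p [Node p [D a [D a [D [D e] a]]]]]]
  [Node p [Node p [Node p [D a [D [D a [D e]] a]]]]]
  [Node p [Node p [Node p [D [D a [D a [D e]]] a]]]]

3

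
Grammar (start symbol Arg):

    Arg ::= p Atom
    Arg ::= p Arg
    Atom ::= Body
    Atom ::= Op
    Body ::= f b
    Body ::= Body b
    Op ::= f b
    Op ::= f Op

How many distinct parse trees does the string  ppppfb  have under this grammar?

2

Parse trees for ppppfb:
  [Arg p [Arg p [Arg p [Arg p [Atom [Body f b]]]]]]
  [Arg p [Arg p [Arg p [Arg p [Atom [Op f b]]]]]]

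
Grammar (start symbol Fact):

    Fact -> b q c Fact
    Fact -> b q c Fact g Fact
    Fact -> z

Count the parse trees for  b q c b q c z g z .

Parse trees for b q c b q c z g z:
  [Fact b q c [Fact b q c [Fact z] g [Fact z]]]
  [Fact b q c [Fact b q c [Fact z]] g [Fact z]]

2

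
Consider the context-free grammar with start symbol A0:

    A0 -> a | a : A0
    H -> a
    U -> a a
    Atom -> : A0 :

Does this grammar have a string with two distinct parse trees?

Only A0 is reachable from A0; ignoring the rest: Right-recursive list with a separator: after each atom, whether the separator follows determines the rule. One parse per string.

Unambiguous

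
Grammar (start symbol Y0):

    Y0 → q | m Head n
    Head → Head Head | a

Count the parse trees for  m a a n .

Parse trees for m a a n:
  [Y0 m [Head [Head a] [Head a]] n]

1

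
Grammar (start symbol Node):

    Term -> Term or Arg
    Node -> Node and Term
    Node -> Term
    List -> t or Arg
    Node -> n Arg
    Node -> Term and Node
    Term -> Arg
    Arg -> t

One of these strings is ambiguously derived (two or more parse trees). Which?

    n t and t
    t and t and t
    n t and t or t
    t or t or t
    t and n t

n t and t: 1 tree
t and t and t: 4 trees
n t and t or t: 1 tree
t or t or t: 1 tree
t and n t: 1 tree

t and t and t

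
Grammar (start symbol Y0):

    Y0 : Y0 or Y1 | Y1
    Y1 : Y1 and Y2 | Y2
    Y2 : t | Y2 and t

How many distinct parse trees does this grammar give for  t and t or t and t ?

Parse trees for t and t or t and t:
  [Y0 [Y0 [Y1 [Y1 [Y2 t]] and [Y2 t]]] or [Y1 [Y1 [Y2 t]] and [Y2 t]]]
  [Y0 [Y0 [Y1 [Y1 [Y2 t]] and [Y2 t]]] or [Y1 [Y2 [Y2 t] and t]]]
  [Y0 [Y0 [Y1 [Y2 [Y2 t] and t]]] or [Y1 [Y1 [Y2 t]] and [Y2 t]]]
  [Y0 [Y0 [Y1 [Y2 [Y2 t] and t]]] or [Y1 [Y2 [Y2 t] and t]]]

4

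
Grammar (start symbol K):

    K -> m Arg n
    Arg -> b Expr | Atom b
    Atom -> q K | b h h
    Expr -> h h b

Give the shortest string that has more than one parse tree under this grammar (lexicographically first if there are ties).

length 6: m b h h b n has 2 parse trees

Two derivations of m b h h b n:
  K ⇒ m Arg n ⇒ m b Expr n ⇒ m b h h b n
  K ⇒ m Arg n ⇒ m Atom b n ⇒ m b h h b n

m b h h b n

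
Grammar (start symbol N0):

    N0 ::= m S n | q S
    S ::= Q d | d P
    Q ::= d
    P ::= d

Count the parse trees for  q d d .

Parse trees for q d d:
  [N0 q [S [Q d] d]]
  [N0 q [S d [P d]]]

2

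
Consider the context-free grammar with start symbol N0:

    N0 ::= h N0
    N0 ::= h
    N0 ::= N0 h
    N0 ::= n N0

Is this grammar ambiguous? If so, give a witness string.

Ambiguous

Witness: h h

Derivation 1: N0 ⇒ h N0 ⇒ h h
Derivation 2: N0 ⇒ N0 h ⇒ h h

Two distinct leftmost derivations for the same string.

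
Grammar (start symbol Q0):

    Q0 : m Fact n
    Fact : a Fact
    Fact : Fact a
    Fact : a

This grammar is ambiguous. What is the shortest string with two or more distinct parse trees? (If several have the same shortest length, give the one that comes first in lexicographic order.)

length 3: no string has ≥2 trees
length 4: m a a n has 2 parse trees

Two derivations of m a a n:
  Q0 ⇒ m Fact n ⇒ m a Fact n ⇒ m a a n
  Q0 ⇒ m Fact n ⇒ m Fact a n ⇒ m a a n

m a a n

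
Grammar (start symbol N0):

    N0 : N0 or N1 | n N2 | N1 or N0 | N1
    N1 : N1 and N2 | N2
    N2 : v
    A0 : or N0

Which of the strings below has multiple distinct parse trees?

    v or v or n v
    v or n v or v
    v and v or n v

v or v or n v: 1 tree
v or n v or v: 2 trees
v and v or n v: 1 tree

v or n v or v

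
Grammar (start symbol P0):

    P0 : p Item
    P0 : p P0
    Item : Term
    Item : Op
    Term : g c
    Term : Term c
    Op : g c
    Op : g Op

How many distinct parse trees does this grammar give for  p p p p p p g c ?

2

Parse trees for p p p p p p g c:
  [P0 p [P0 p [P0 p [P0 p [P0 p [P0 p [Item [Term g c]]]]]]]]
  [P0 p [P0 p [P0 p [P0 p [P0 p [P0 p [Item [Op g c]]]]]]]]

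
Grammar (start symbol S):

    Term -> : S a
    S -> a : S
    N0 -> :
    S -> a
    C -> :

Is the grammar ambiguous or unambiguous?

(Term, C, N0 are unreachable from S, so their rules don't affect L(S).) The reachable grammar is A → atom sep A | atom. Each atom is followed by either the separator (recurse) or end-of-string (stop) — no choice point.

Unambiguous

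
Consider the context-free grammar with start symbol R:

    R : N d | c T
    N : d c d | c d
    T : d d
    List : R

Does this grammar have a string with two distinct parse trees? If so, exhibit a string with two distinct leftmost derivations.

Witness: c d d

Derivation 1: R ⇒ N d ⇒ c d d
Derivation 2: R ⇒ c T ⇒ c d d

Two distinct leftmost derivations for the same string.

Ambiguous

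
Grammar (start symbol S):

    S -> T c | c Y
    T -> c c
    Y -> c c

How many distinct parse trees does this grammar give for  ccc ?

Parse trees for ccc:
  [S [T c c] c]
  [S c [Y c c]]

2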